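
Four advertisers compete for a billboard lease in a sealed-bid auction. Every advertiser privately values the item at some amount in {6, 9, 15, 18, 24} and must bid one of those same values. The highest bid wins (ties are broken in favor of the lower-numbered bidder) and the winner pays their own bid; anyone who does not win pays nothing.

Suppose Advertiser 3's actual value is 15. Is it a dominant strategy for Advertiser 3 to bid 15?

No

Consider the case where Advertiser 1 bids 6, Advertiser 2 bids 6 and Advertiser 4 bids 6.
Truthful bid 15: wins, pays 15, utility 15 - 15 = 0.
Bid 9 instead: wins, pays 9, utility 15 - 9 = 6.
Since 6 > 0, bidding 9 is strictly better here, so truthful bidding is not dominant.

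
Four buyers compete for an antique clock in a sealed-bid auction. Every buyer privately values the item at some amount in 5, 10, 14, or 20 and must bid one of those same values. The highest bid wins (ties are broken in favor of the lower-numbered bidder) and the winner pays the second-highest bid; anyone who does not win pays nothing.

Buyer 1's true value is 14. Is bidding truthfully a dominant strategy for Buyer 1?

Yes

Check each profile of the others' bids and compare truth against every alternative bid.
Others bid (5, 5, 5): truth gives 9, best alternative gives 9.
Others bid (5, 5, 10): truth gives 4, best alternative gives 4.
Others bid (5, 10, 5): truth gives 4, best alternative gives 4.
Others bid (5, 10, 10): truth gives 4, best alternative gives 4.
Others bid (10, 5, 5): truth gives 4, best alternative gives 4.
Others bid (10, 5, 10): truth gives 4, best alternative gives 4.
(Remaining 58 profiles checked similarly; truth is weakly best in each.)
In every case the truthful bid is at least as good as any alternative, so it is a dominant strategy.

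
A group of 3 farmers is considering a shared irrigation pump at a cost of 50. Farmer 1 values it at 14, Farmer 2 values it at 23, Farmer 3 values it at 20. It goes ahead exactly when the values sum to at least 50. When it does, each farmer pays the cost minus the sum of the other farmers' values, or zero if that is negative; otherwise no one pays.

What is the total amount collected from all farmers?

Total value 57 ≥ cost 50, so it is built.
Farmer 1: others sum to 43; max(0, 50 - 43) = 7.
Farmer 2: others sum to 34; max(0, 50 - 34) = 16.
Farmer 3: others sum to 37; max(0, 50 - 37) = 13.
Total collected = 7 + 16 + 13 = 36.

36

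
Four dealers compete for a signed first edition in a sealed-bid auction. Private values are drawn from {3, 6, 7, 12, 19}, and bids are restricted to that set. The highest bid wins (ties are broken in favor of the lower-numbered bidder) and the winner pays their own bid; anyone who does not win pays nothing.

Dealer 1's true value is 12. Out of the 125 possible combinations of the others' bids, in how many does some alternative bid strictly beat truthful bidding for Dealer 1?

27

Others bid (3, 3, 3): truth gives 0; bid 3 gives 9 > 0. Violating.
Others bid (3, 3, 6): truth gives 0; bid 6 gives 6 > 0. Violating.
Others bid (3, 3, 7): truth gives 0; bid 7 gives 5 > 0. Violating.
Others bid (3, 6, 3): truth gives 0; bid 6 gives 6 > 0. Violating.
Others bid (3, 3, 12): truth gives 0; no alternative beats it.
Others bid (3, 3, 19): truth gives 0; no alternative beats it.
(Checking all 125 profiles: 27 have a profitable deviation, 98 do not.)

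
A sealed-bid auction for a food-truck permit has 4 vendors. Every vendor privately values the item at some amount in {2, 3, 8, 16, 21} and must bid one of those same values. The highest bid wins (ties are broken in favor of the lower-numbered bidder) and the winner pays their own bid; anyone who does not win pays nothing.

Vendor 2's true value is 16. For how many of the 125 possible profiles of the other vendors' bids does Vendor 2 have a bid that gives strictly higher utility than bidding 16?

18

Others bid (2, 2, 2): truth gives 0; bid 3 gives 13 > 0. Violating.
Others bid (2, 2, 3): truth gives 0; bid 3 gives 13 > 0. Violating.
Others bid (2, 2, 8): truth gives 0; bid 8 gives 8 > 0. Violating.
Others bid (2, 3, 2): truth gives 0; bid 3 gives 13 > 0. Violating.
Others bid (2, 2, 16): truth gives 0; no alternative beats it.
Others bid (2, 2, 21): truth gives 0; no alternative beats it.
(Checking all 125 profiles: 18 have a profitable deviation, 107 do not.)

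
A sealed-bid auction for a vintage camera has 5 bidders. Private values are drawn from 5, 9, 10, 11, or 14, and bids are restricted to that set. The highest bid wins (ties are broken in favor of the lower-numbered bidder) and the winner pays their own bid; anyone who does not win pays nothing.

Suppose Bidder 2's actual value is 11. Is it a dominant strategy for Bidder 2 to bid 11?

Consider the case where Bidder 1 bids 5, Bidder 3 bids 5, Bidder 4 bids 5 and Bidder 5 bids 5.
Truthful bid 11: wins, pays 11, utility 11 - 11 = 0.
Bid 9 instead: wins, pays 9, utility 11 - 9 = 2.
Since 2 > 0, bidding 9 is strictly better here, so truthful bidding is not dominant.

No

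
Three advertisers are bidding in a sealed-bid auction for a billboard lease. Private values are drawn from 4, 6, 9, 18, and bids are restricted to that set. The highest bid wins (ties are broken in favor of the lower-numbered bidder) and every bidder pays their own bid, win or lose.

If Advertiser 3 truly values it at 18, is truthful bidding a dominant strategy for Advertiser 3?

No

Consider the case where Advertiser 1 bids 4 and Advertiser 2 bids 4.
Truthful bid 18: wins, pays 18, utility 18 - 18 = 0.
Bid 6 instead: wins, pays 6, utility 18 - 6 = 12.
Since 12 > 0, bidding 6 is strictly better here, so truthful bidding is not dominant.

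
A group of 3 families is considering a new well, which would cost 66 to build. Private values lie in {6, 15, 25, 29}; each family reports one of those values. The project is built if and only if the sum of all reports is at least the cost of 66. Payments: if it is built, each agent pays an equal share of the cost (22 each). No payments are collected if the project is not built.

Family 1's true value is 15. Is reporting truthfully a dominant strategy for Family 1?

Consider the case where Family 2 reports 25 and Family 3 reports 29.
Truthful report 15: project built, pays 22, utility 15 - 22 = -7.
Report 6 instead: project not built, utility 0.
Since 0 > -7, reporting 6 is strictly better here, so truthful reporting is not dominant.

No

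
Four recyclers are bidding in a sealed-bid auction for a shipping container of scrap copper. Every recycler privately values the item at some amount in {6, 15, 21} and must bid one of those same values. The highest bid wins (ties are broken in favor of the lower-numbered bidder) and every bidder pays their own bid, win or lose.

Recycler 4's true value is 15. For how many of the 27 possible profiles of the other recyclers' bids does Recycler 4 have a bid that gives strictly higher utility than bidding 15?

Others bid (6, 6, 15): truth gives -15; bid 6 gives -6 > -15. Violating.
Others bid (6, 6, 21): truth gives -15; bid 6 gives -6 > -15. Violating.
Others bid (6, 15, 6): truth gives -15; bid 6 gives -6 > -15. Violating.
Others bid (6, 15, 15): truth gives -15; bid 6 gives -6 > -15. Violating.
Others bid (6, 6, 6): truth gives 0; no alternative beats it.
(Checking all 27 profiles: 26 have a profitable deviation, 1 does not.)

26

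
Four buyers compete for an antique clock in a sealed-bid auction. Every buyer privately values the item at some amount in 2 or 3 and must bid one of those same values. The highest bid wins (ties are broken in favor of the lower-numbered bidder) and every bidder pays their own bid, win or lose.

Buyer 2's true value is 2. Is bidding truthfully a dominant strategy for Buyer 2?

Consider the case where Buyer 1 bids 2, Buyer 3 bids 2 and Buyer 4 bids 2.
Truthful bid 2: loses but pays 2, utility -2.
Bid 3 instead: wins, pays 3, utility 2 - 3 = -1.
Since -1 > -2, bidding 3 is strictly better here, so truthful bidding is not dominant.

No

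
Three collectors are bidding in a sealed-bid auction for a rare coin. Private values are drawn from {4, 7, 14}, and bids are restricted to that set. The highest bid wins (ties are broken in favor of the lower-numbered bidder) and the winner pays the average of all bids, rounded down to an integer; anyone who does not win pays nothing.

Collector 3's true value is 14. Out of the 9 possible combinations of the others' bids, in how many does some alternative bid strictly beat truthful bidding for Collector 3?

1

Others bid (4, 4): truth gives 7; bid 7 gives 9 > 7. Violating.
Others bid (4, 7): truth gives 6; no alternative beats it.
Others bid (4, 14): truth gives 0; no alternative beats it.
(Checking all 9 profiles: 1 has a profitable deviation, 8 do not.)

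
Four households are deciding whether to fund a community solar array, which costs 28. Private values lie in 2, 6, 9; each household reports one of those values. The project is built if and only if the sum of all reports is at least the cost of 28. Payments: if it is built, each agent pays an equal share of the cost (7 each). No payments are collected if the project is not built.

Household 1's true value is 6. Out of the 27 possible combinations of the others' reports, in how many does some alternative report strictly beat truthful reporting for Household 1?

3

Others report (6, 9, 9): truth gives -1; report 2 gives 0 > -1. Violating.
Others report (9, 6, 9): truth gives -1; report 2 gives 0 > -1. Violating.
Others report (9, 9, 6): truth gives -1; report 2 gives 0 > -1. Violating.
Others report (2, 2, 2): truth gives 0; no alternative beats it.
Others report (2, 2, 6): truth gives 0; no alternative beats it.
(Checking all 27 profiles: 3 have a profitable deviation, 24 do not.)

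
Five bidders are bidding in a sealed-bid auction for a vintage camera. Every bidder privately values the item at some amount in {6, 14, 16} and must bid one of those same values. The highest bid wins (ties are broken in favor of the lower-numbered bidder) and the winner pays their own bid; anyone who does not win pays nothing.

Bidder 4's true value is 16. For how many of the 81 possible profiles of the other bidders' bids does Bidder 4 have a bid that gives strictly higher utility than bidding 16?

2

Others bid (6, 6, 6, 6): truth gives 0; bid 14 gives 2 > 0. Violating.
Others bid (6, 6, 6, 14): truth gives 0; bid 14 gives 2 > 0. Violating.
Others bid (6, 6, 6, 16): truth gives 0; no alternative beats it.
Others bid (6, 6, 14, 6): truth gives 0; no alternative beats it.
(Checking all 81 profiles: 2 have a profitable deviation, 79 do not.)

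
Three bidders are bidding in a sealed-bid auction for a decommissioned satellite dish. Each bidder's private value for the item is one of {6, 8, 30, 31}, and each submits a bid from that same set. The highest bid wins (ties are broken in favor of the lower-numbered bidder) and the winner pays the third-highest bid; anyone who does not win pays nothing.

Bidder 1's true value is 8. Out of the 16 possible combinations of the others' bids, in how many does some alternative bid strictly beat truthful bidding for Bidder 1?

Others bid (6, 30): truth gives 0; bid 30 gives 2 > 0. Violating.
Others bid (6, 31): truth gives 0; bid 31 gives 2 > 0. Violating.
Others bid (30, 6): truth gives 0; bid 30 gives 2 > 0. Violating.
Others bid (31, 6): truth gives 0; bid 31 gives 2 > 0. Violating.
Others bid (6, 6): truth gives 2; no alternative beats it.
Others bid (6, 8): truth gives 2; no alternative beats it.
(Checking all 16 profiles: 4 have a profitable deviation, 12 do not.)

4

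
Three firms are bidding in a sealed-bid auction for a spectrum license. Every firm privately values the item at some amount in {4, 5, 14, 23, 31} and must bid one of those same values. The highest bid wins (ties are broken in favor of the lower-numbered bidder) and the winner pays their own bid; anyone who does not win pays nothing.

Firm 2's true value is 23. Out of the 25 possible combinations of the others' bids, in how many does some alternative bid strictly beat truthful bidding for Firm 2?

Others bid (4, 4): truth gives 0; bid 5 gives 18 > 0. Violating.
Others bid (4, 5): truth gives 0; bid 5 gives 18 > 0. Violating.
Others bid (4, 14): truth gives 0; bid 14 gives 9 > 0. Violating.
Others bid (5, 4): truth gives 0; bid 14 gives 9 > 0. Violating.
Others bid (4, 23): truth gives 0; no alternative beats it.
Others bid (4, 31): truth gives 0; no alternative beats it.
(Checking all 25 profiles: 6 have a profitable deviation, 19 do not.)

6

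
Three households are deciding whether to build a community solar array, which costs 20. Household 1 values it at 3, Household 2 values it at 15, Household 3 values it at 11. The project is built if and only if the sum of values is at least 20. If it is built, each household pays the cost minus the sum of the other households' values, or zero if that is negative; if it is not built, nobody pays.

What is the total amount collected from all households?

Total value 29 ≥ cost 20, so it is built.
Household 1: others sum to 26; max(0, 20 - 26) = 0.
Household 2: others sum to 14; max(0, 20 - 14) = 6.
Household 3: others sum to 18; max(0, 20 - 18) = 2.
Total collected = 0 + 6 + 2 = 8.

8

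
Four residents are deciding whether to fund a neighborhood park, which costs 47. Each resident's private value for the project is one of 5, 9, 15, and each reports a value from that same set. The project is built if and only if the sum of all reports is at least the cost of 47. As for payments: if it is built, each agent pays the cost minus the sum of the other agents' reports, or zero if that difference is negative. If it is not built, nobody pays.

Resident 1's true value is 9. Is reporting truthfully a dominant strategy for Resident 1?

Yes

Check each profile of the others' reports and compare truth against every alternative report.
Others report (15, 15, 15): truth gives 7, best alternative gives 7.
Others report (9, 15, 15): truth gives 1, best alternative gives 1.
Others report (15, 9, 15): truth gives 1, best alternative gives 1.
Others report (15, 15, 9): truth gives 1, best alternative gives 1.
Others report (5, 5, 5): truth gives 0, best alternative gives 0.
Others report (5, 5, 9): truth gives 0, best alternative gives 0.
(Remaining 21 profiles checked similarly; truth is weakly best in each.)
In every case the truthful report is at least as good as any alternative, so it is a dominant strategy.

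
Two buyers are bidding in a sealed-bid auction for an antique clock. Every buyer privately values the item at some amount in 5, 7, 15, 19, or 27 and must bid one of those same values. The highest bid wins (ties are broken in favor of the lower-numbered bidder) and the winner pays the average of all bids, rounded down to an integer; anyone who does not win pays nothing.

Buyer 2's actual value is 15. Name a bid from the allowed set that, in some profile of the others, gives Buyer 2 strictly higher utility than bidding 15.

Suppose Buyer 1 bids 5.
Bid 15: wins, pays 10, utility 15 - 10 = 5.
Bid 7: wins, pays 6, utility 15 - 6 = 9.
So bidding 7 beats truth here (9 > 5).

7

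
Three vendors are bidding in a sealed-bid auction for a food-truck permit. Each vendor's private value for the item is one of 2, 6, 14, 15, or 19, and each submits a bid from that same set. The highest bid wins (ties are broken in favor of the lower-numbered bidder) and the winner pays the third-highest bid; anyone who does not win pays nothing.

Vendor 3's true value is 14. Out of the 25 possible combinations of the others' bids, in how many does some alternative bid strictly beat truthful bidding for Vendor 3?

Others bid (2, 14): truth gives 0; bid 15 gives 12 > 0. Violating.
Others bid (2, 15): truth gives 0; bid 19 gives 12 > 0. Violating.
Others bid (6, 14): truth gives 0; bid 15 gives 8 > 0. Violating.
Others bid (6, 15): truth gives 0; bid 19 gives 8 > 0. Violating.
Others bid (2, 2): truth gives 12; no alternative beats it.
Others bid (2, 6): truth gives 12; no alternative beats it.
(Checking all 25 profiles: 8 have a profitable deviation, 17 do not.)

8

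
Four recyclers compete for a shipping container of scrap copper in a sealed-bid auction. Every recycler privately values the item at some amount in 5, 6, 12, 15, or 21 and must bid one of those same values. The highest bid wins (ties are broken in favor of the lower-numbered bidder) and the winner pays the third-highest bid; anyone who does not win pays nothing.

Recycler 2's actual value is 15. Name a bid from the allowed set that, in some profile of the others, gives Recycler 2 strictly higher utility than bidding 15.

Suppose Recycler 1 bids 5, Recycler 3 bids 5 and Recycler 4 bids 21.
Bid 15: loses, pays 0, utility 0.
Bid 21: wins, pays 5, utility 15 - 5 = 10.
So bidding 21 beats truth here (10 > 0).

21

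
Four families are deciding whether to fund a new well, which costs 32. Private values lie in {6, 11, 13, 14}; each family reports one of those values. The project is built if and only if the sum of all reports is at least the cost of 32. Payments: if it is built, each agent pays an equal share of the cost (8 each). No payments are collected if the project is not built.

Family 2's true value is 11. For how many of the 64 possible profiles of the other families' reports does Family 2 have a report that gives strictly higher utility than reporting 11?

Others report (6, 6, 6): truth gives 0; report 14 gives 3 > 0. Violating.
Others report (6, 6, 11): truth gives 3; no alternative beats it.
Others report (6, 6, 13): truth gives 3; no alternative beats it.
(Checking all 64 profiles: 1 has a profitable deviation, 63 do not.)

1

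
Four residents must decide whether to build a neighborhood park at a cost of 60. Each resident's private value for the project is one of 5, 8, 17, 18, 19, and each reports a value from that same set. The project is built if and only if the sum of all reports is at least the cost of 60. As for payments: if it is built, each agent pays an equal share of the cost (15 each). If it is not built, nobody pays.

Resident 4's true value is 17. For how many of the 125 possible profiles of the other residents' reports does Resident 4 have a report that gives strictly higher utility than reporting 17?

Others report (5, 17, 19): truth gives 0; report 19 gives 2 > 0. Violating.
Others report (5, 18, 18): truth gives 0; report 19 gives 2 > 0. Violating.
Others report (5, 18, 19): truth gives 0; report 18 gives 2 > 0. Violating.
Others report (5, 19, 17): truth gives 0; report 19 gives 2 > 0. Violating.
Others report (5, 5, 5): truth gives 0; no alternative beats it.
Others report (5, 5, 8): truth gives 0; no alternative beats it.
(Checking all 125 profiles: 18 have a profitable deviation, 107 do not.)

18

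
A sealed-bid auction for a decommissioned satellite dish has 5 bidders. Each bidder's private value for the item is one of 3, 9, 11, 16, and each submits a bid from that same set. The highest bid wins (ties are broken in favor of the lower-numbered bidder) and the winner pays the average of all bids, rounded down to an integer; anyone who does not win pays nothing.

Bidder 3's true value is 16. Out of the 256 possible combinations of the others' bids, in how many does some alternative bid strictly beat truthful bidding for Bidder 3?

Others bid (3, 3, 3, 3): truth gives 11; bid 9 gives 12 > 11. Violating.
Others bid (3, 3, 3, 9): truth gives 10; bid 9 gives 11 > 10. Violating.
Others bid (3, 3, 3, 11): truth gives 9; bid 11 gives 10 > 9. Violating.
Others bid (3, 3, 9, 3): truth gives 10; bid 9 gives 11 > 10. Violating.
Others bid (3, 3, 3, 16): truth gives 8; no alternative beats it.
Others bid (3, 3, 9, 16): truth gives 7; no alternative beats it.
(Checking all 256 profiles: 36 have a profitable deviation, 220 do not.)

36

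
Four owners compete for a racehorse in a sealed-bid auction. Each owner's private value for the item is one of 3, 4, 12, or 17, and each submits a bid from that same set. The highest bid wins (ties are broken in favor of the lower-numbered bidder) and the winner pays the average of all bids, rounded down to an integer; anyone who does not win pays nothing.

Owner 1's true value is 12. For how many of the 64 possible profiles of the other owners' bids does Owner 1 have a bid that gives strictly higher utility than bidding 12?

20

Others bid (3, 3, 3): truth gives 7; bid 3 gives 9 > 7. Violating.
Others bid (3, 3, 4): truth gives 7; bid 4 gives 9 > 7. Violating.
Others bid (3, 3, 17): truth gives 0; bid 17 gives 2 > 0. Violating.
Others bid (3, 4, 3): truth gives 7; bid 4 gives 9 > 7. Violating.
Others bid (3, 3, 12): truth gives 5; no alternative beats it.
Others bid (3, 4, 12): truth gives 5; no alternative beats it.
(Checking all 64 profiles: 20 have a profitable deviation, 44 do not.)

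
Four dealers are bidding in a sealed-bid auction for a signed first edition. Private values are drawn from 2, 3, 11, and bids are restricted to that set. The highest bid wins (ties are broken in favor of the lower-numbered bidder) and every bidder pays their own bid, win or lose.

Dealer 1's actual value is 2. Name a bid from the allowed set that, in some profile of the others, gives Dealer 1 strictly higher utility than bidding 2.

3

Suppose Dealer 2 bids 2, Dealer 3 bids 2 and Dealer 4 bids 3.
Bid 2: loses but pays 2, utility -2.
Bid 3: wins, pays 3, utility 2 - 3 = -1.
So bidding 3 beats truth here (-1 > -2).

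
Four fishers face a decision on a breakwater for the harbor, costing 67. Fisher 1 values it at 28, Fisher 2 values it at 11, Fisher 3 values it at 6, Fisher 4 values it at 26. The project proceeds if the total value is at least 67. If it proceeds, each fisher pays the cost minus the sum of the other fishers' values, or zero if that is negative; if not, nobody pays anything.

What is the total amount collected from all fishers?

Total value 71 ≥ cost 67, so it is built.
Fisher 1: others sum to 43; max(0, 67 - 43) = 24.
Fisher 2: others sum to 60; max(0, 67 - 60) = 7.
Fisher 3: others sum to 65; max(0, 67 - 65) = 2.
Fisher 4: others sum to 45; max(0, 67 - 45) = 22.
Total collected = 24 + 7 + 2 + 22 = 55.

55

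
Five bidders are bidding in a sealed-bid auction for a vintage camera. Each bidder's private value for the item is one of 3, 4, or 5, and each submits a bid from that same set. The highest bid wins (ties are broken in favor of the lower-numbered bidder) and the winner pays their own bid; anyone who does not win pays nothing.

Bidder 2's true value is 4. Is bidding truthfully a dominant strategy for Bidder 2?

Yes

Check each profile of the others' bids and compare truth against every alternative bid.
Others bid (3, 3, 3, 3): truth gives 0, best alternative gives 0.
Others bid (3, 3, 3, 4): truth gives 0, best alternative gives 0.
Others bid (3, 3, 3, 5): truth gives 0, best alternative gives 0.
Others bid (3, 3, 4, 3): truth gives 0, best alternative gives 0.
Others bid (3, 3, 4, 4): truth gives 0, best alternative gives 0.
Others bid (3, 3, 4, 5): truth gives 0, best alternative gives 0.
(Remaining 75 profiles checked similarly; truth is weakly best in each.)
In every case the truthful bid is at least as good as any alternative, so it is a dominant strategy.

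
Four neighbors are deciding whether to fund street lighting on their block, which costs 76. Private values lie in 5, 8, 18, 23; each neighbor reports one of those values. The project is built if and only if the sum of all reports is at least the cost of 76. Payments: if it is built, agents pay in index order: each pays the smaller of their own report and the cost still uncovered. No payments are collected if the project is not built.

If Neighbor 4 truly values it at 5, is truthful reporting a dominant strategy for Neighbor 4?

Check each profile of the others' reports and compare truth against every alternative report.
Others report (23, 23, 23): truth gives 0, best alternative gives -2.
Others report (5, 5, 5): truth gives 0, best alternative gives 0.
Others report (5, 5, 8): truth gives 0, best alternative gives 0.
Others report (5, 5, 18): truth gives 0, best alternative gives 0.
Others report (5, 5, 23): truth gives 0, best alternative gives 0.
Others report (5, 8, 5): truth gives 0, best alternative gives 0.
(Remaining 58 profiles checked similarly; truth is weakly best in each.)
In every case the truthful report is at least as good as any alternative, so it is a dominant strategy.

Yes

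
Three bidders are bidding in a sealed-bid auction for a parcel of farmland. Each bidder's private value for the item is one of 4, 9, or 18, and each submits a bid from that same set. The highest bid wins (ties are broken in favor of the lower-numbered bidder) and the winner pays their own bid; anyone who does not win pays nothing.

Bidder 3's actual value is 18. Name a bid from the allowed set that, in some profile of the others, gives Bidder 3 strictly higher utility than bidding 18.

9

Suppose Bidder 1 bids 4 and Bidder 2 bids 4.
Bid 18: wins, pays 18, utility 18 - 18 = 0.
Bid 9: wins, pays 9, utility 18 - 9 = 9.
So bidding 9 beats truth here (9 > 0).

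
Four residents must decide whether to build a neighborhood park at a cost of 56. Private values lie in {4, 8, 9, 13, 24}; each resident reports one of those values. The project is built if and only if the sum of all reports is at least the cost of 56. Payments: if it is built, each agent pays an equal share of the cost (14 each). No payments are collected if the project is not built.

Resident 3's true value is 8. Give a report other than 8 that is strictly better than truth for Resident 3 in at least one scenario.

4

Suppose Resident 1 reports 13, Resident 2 reports 13 and Resident 4 reports 24.
Report 8: project built, pays 14, utility 8 - 14 = -6.
Report 4: project not built, utility 0.
So reporting 4 beats truth here (0 > -6).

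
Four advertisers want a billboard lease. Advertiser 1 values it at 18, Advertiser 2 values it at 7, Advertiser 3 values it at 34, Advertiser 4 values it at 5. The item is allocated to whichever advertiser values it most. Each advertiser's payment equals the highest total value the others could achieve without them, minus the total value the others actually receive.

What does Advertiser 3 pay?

18

Advertiser 3 has the highest value and receives the item.
Without Advertiser 3, the item would go to the next-highest value, 18, so the others could achieve 18.
With Advertiser 3 present and winning, the others receive nothing, so their total is 0.
Payment = 18 - 0 = 18.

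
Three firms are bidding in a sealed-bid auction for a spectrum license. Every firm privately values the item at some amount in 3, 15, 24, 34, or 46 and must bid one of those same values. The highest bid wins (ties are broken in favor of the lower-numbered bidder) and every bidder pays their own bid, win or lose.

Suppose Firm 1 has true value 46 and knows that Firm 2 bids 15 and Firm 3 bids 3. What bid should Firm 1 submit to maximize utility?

15

Bid 3: loses but pays 3, utility -3.
Bid 15: wins, pays 15, utility 46 - 15 = 31.
Bid 24: wins, pays 24, utility 46 - 24 = 22.
Bid 34: wins, pays 34, utility 46 - 34 = 12.
Bid 46: wins, pays 46, utility 46 - 46 = 0.
The best choice is 15 with utility 31.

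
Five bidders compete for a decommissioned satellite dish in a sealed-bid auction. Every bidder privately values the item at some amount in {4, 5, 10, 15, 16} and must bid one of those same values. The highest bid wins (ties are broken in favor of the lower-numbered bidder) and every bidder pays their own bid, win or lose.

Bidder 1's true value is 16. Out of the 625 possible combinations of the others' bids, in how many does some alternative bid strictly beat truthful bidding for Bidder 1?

Others bid (4, 4, 4, 4): truth gives 0; bid 4 gives 12 > 0. Violating.
Others bid (4, 4, 4, 5): truth gives 0; bid 5 gives 11 > 0. Violating.
Others bid (4, 4, 4, 10): truth gives 0; bid 10 gives 6 > 0. Violating.
Others bid (4, 4, 4, 15): truth gives 0; bid 15 gives 1 > 0. Violating.
Others bid (4, 4, 4, 16): truth gives 0; no alternative beats it.
Others bid (4, 4, 5, 16): truth gives 0; no alternative beats it.
(Checking all 625 profiles: 256 have a profitable deviation, 369 do not.)

256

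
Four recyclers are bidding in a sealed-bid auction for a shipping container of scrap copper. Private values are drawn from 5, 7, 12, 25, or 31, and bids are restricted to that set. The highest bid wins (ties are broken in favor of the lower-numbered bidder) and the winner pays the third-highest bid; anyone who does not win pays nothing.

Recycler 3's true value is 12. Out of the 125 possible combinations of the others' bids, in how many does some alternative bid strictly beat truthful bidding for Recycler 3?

24

Others bid (5, 5, 25): truth gives 0; bid 25 gives 7 > 0. Violating.
Others bid (5, 5, 31): truth gives 0; bid 31 gives 7 > 0. Violating.
Others bid (5, 7, 25): truth gives 0; bid 25 gives 5 > 0. Violating.
Others bid (5, 7, 31): truth gives 0; bid 31 gives 5 > 0. Violating.
Others bid (5, 5, 5): truth gives 7; no alternative beats it.
Others bid (5, 5, 7): truth gives 7; no alternative beats it.
(Checking all 125 profiles: 24 have a profitable deviation, 101 do not.)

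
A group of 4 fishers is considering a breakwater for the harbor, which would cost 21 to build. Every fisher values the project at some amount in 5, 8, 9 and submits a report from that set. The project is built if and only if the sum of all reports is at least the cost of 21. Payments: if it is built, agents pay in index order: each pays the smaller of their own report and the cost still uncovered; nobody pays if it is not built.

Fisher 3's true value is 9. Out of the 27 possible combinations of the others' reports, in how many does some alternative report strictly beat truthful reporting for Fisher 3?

15

Others report (5, 5, 5): truth gives 0; report 8 gives 1 > 0. Violating.
Others report (5, 5, 8): truth gives 0; report 5 gives 4 > 0. Violating.
Others report (5, 5, 9): truth gives 0; report 5 gives 4 > 0. Violating.
Others report (5, 8, 5): truth gives 1; report 5 gives 4 > 1. Violating.
Others report (8, 8, 5): truth gives 4; no alternative beats it.
Others report (8, 8, 8): truth gives 4; no alternative beats it.
(Checking all 27 profiles: 15 have a profitable deviation, 12 do not.)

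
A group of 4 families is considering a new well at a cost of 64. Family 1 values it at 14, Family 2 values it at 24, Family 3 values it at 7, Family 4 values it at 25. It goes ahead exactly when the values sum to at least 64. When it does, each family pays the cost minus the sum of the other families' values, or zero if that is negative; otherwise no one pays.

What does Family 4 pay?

19

Total value 70 ≥ cost 64, so the project is built.
The other families' values sum to 45.
Cost minus that sum is 64 - 45 = 19.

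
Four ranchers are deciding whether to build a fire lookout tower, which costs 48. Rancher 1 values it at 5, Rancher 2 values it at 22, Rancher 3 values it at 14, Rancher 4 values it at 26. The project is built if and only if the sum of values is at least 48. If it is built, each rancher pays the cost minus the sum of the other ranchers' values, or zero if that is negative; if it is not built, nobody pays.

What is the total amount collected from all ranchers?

10

Total value 67 ≥ cost 48, so it is built.
Rancher 1: others sum to 62; max(0, 48 - 62) = 0.
Rancher 2: others sum to 45; max(0, 48 - 45) = 3.
Rancher 3: others sum to 53; max(0, 48 - 53) = 0.
Rancher 4: others sum to 41; max(0, 48 - 41) = 7.
Total collected = 0 + 3 + 0 + 7 = 10.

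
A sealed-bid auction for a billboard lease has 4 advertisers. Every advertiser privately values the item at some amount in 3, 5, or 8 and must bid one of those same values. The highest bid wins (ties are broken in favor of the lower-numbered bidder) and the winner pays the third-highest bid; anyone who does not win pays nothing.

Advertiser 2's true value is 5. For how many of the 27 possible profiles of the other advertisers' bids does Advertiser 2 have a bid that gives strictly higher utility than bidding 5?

3

Others bid (3, 3, 8): truth gives 0; bid 8 gives 2 > 0. Violating.
Others bid (3, 8, 3): truth gives 0; bid 8 gives 2 > 0. Violating.
Others bid (5, 3, 3): truth gives 0; bid 8 gives 2 > 0. Violating.
Others bid (3, 3, 3): truth gives 2; no alternative beats it.
Others bid (3, 3, 5): truth gives 2; no alternative beats it.
(Checking all 27 profiles: 3 have a profitable deviation, 24 do not.)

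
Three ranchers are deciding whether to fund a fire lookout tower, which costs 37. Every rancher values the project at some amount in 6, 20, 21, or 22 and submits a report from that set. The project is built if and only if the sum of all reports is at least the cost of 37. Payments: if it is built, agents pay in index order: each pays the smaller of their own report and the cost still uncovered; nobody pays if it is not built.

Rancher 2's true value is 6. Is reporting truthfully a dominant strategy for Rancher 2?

Yes

Check each profile of the others' reports and compare truth against every alternative report.
Others report (6, 20): truth gives 0, best alternative gives -14.
Others report (6, 21): truth gives 0, best alternative gives -14.
Others report (6, 22): truth gives 0, best alternative gives -14.
Others report (20, 6): truth gives 0, best alternative gives -11.
Others report (20, 20): truth gives 0, best alternative gives -11.
Others report (20, 21): truth gives 0, best alternative gives -11.
(Remaining 10 profiles checked similarly; truth is weakly best in each.)
In every case the truthful report is at least as good as any alternative, so it is a dominant strategy.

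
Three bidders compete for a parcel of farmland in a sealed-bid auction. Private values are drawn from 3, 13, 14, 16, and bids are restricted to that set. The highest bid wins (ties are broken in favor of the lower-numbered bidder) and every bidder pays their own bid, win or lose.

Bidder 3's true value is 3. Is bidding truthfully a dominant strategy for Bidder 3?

Check each profile of the others' bids and compare truth against every alternative bid.
Others bid (3, 14): truth gives -3, best alternative gives -13.
Others bid (3, 16): truth gives -3, best alternative gives -13.
Others bid (13, 14): truth gives -3, best alternative gives -13.
Others bid (13, 16): truth gives -3, best alternative gives -13.
Others bid (14, 3): truth gives -3, best alternative gives -13.
Others bid (14, 13): truth gives -3, best alternative gives -13.
(Remaining 10 profiles checked similarly; truth is weakly best in each.)
In every case the truthful bid is at least as good as any alternative, so it is a dominant strategy.

Yes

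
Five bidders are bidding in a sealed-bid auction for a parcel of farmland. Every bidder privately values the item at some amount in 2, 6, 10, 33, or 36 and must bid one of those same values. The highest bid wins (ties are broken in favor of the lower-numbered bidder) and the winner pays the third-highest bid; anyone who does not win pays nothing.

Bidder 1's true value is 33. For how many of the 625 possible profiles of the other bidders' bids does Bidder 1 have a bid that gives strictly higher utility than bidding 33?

108

Others bid (2, 2, 2, 36): truth gives 0; bid 36 gives 31 > 0. Violating.
Others bid (2, 2, 6, 36): truth gives 0; bid 36 gives 27 > 0. Violating.
Others bid (2, 2, 10, 36): truth gives 0; bid 36 gives 23 > 0. Violating.
Others bid (2, 2, 36, 2): truth gives 0; bid 36 gives 31 > 0. Violating.
Others bid (2, 2, 2, 2): truth gives 31; no alternative beats it.
Others bid (2, 2, 2, 6): truth gives 31; no alternative beats it.
(Checking all 625 profiles: 108 have a profitable deviation, 517 do not.)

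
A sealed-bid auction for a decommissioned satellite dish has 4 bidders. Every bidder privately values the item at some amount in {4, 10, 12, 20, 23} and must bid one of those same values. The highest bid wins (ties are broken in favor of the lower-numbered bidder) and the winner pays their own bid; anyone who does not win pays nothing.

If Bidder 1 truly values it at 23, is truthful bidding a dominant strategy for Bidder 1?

No

Consider the case where Bidder 2 bids 4, Bidder 3 bids 4 and Bidder 4 bids 4.
Truthful bid 23: wins, pays 23, utility 23 - 23 = 0.
Bid 4 instead: wins, pays 4, utility 23 - 4 = 19.
Since 19 > 0, bidding 4 is strictly better here, so truthful bidding is not dominant.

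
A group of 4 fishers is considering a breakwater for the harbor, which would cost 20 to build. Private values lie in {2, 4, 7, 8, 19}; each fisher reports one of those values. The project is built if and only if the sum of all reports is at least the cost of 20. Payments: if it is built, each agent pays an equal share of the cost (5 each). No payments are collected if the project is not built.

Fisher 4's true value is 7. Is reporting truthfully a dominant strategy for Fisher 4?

Consider the case where Fisher 1 reports 2, Fisher 2 reports 2 and Fisher 3 reports 2.
Truthful report 7: project not built, utility 0.
Report 19 instead: project built, pays 5, utility 7 - 5 = 2.
Since 2 > 0, reporting 19 is strictly better here, so truthful reporting is not dominant.

No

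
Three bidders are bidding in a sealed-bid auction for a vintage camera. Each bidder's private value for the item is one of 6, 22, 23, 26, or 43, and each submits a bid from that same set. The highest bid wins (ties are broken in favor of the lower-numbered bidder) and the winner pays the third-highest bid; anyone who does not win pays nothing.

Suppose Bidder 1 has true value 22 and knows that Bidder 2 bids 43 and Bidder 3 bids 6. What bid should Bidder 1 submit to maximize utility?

43

Bid 6: loses, pays 0, utility 0.
Bid 22: loses, pays 0, utility 0.
Bid 23: loses, pays 0, utility 0.
Bid 26: loses, pays 0, utility 0.
Bid 43: wins, pays 6, utility 22 - 6 = 16.
The best choice is 43 with utility 16.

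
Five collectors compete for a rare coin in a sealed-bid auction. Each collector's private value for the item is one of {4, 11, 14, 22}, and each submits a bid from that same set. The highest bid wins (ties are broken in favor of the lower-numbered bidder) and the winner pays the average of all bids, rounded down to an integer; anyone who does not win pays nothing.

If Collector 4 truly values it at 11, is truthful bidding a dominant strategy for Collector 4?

No

Consider the case where Collector 1 bids 4, Collector 2 bids 4, Collector 3 bids 4 and Collector 5 bids 14.
Truthful bid 11: loses, pays 0, utility 0.
Bid 14 instead: wins, pays 8, utility 11 - 8 = 3.
Since 3 > 0, bidding 14 is strictly better here, so truthful bidding is not dominant.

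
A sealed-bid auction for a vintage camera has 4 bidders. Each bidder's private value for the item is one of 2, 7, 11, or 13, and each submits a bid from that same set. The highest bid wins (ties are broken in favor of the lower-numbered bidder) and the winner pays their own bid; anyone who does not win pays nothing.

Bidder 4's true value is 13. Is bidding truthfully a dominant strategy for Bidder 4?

No

Consider the case where Bidder 1 bids 2, Bidder 2 bids 2 and Bidder 3 bids 2.
Truthful bid 13: wins, pays 13, utility 13 - 13 = 0.
Bid 7 instead: wins, pays 7, utility 13 - 7 = 6.
Since 6 > 0, bidding 7 is strictly better here, so truthful bidding is not dominant.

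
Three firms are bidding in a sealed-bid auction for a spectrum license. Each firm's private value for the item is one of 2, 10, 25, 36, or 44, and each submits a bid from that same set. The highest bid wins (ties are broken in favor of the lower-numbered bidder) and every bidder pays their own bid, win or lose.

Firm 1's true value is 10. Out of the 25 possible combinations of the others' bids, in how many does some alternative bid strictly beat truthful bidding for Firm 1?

22

Others bid (2, 2): truth gives 0; bid 2 gives 8 > 0. Violating.
Others bid (2, 25): truth gives -10; bid 2 gives -2 > -10. Violating.
Others bid (2, 36): truth gives -10; bid 2 gives -2 > -10. Violating.
Others bid (2, 44): truth gives -10; bid 2 gives -2 > -10. Violating.
Others bid (2, 10): truth gives 0; no alternative beats it.
Others bid (10, 2): truth gives 0; no alternative beats it.
(Checking all 25 profiles: 22 have a profitable deviation, 3 do not.)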